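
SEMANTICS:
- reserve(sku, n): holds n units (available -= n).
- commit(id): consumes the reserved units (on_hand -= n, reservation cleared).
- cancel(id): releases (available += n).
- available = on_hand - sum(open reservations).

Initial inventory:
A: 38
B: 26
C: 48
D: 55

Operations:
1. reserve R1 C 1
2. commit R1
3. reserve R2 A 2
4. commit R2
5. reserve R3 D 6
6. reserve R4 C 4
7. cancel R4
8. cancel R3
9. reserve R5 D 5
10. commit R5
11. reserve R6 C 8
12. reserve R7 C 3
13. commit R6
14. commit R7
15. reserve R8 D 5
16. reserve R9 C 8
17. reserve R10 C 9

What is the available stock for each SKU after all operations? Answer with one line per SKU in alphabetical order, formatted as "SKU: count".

Answer: A: 36
B: 26
C: 19
D: 45

Derivation:
Step 1: reserve R1 C 1 -> on_hand[A=38 B=26 C=48 D=55] avail[A=38 B=26 C=47 D=55] open={R1}
Step 2: commit R1 -> on_hand[A=38 B=26 C=47 D=55] avail[A=38 B=26 C=47 D=55] open={}
Step 3: reserve R2 A 2 -> on_hand[A=38 B=26 C=47 D=55] avail[A=36 B=26 C=47 D=55] open={R2}
Step 4: commit R2 -> on_hand[A=36 B=26 C=47 D=55] avail[A=36 B=26 C=47 D=55] open={}
Step 5: reserve R3 D 6 -> on_hand[A=36 B=26 C=47 D=55] avail[A=36 B=26 C=47 D=49] open={R3}
Step 6: reserve R4 C 4 -> on_hand[A=36 B=26 C=47 D=55] avail[A=36 B=26 C=43 D=49] open={R3,R4}
Step 7: cancel R4 -> on_hand[A=36 B=26 C=47 D=55] avail[A=36 B=26 C=47 D=49] open={R3}
Step 8: cancel R3 -> on_hand[A=36 B=26 C=47 D=55] avail[A=36 B=26 C=47 D=55] open={}
Step 9: reserve R5 D 5 -> on_hand[A=36 B=26 C=47 D=55] avail[A=36 B=26 C=47 D=50] open={R5}
Step 10: commit R5 -> on_hand[A=36 B=26 C=47 D=50] avail[A=36 B=26 C=47 D=50] open={}
Step 11: reserve R6 C 8 -> on_hand[A=36 B=26 C=47 D=50] avail[A=36 B=26 C=39 D=50] open={R6}
Step 12: reserve R7 C 3 -> on_hand[A=36 B=26 C=47 D=50] avail[A=36 B=26 C=36 D=50] open={R6,R7}
Step 13: commit R6 -> on_hand[A=36 B=26 C=39 D=50] avail[A=36 B=26 C=36 D=50] open={R7}
Step 14: commit R7 -> on_hand[A=36 B=26 C=36 D=50] avail[A=36 B=26 C=36 D=50] open={}
Step 15: reserve R8 D 5 -> on_hand[A=36 B=26 C=36 D=50] avail[A=36 B=26 C=36 D=45] open={R8}
Step 16: reserve R9 C 8 -> on_hand[A=36 B=26 C=36 D=50] avail[A=36 B=26 C=28 D=45] open={R8,R9}
Step 17: reserve R10 C 9 -> on_hand[A=36 B=26 C=36 D=50] avail[A=36 B=26 C=19 D=45] open={R10,R8,R9}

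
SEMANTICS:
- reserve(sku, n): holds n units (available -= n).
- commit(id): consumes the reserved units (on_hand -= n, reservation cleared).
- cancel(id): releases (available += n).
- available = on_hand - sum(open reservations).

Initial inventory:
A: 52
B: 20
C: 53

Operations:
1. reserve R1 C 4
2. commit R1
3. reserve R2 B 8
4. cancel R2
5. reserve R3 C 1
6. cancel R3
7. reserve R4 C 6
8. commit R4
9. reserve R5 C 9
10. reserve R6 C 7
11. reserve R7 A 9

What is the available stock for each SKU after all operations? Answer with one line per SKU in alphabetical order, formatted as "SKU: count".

Step 1: reserve R1 C 4 -> on_hand[A=52 B=20 C=53] avail[A=52 B=20 C=49] open={R1}
Step 2: commit R1 -> on_hand[A=52 B=20 C=49] avail[A=52 B=20 C=49] open={}
Step 3: reserve R2 B 8 -> on_hand[A=52 B=20 C=49] avail[A=52 B=12 C=49] open={R2}
Step 4: cancel R2 -> on_hand[A=52 B=20 C=49] avail[A=52 B=20 C=49] open={}
Step 5: reserve R3 C 1 -> on_hand[A=52 B=20 C=49] avail[A=52 B=20 C=48] open={R3}
Step 6: cancel R3 -> on_hand[A=52 B=20 C=49] avail[A=52 B=20 C=49] open={}
Step 7: reserve R4 C 6 -> on_hand[A=52 B=20 C=49] avail[A=52 B=20 C=43] open={R4}
Step 8: commit R4 -> on_hand[A=52 B=20 C=43] avail[A=52 B=20 C=43] open={}
Step 9: reserve R5 C 9 -> on_hand[A=52 B=20 C=43] avail[A=52 B=20 C=34] open={R5}
Step 10: reserve R6 C 7 -> on_hand[A=52 B=20 C=43] avail[A=52 B=20 C=27] open={R5,R6}
Step 11: reserve R7 A 9 -> on_hand[A=52 B=20 C=43] avail[A=43 B=20 C=27] open={R5,R6,R7}

Answer: A: 43
B: 20
C: 27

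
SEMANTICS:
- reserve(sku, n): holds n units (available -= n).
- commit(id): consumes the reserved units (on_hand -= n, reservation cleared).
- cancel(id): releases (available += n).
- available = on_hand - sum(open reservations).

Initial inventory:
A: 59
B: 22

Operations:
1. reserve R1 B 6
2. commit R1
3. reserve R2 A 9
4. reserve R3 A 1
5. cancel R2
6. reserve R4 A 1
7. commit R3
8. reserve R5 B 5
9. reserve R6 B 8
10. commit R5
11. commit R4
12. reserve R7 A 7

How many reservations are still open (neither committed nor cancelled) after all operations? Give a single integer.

Answer: 2

Derivation:
Step 1: reserve R1 B 6 -> on_hand[A=59 B=22] avail[A=59 B=16] open={R1}
Step 2: commit R1 -> on_hand[A=59 B=16] avail[A=59 B=16] open={}
Step 3: reserve R2 A 9 -> on_hand[A=59 B=16] avail[A=50 B=16] open={R2}
Step 4: reserve R3 A 1 -> on_hand[A=59 B=16] avail[A=49 B=16] open={R2,R3}
Step 5: cancel R2 -> on_hand[A=59 B=16] avail[A=58 B=16] open={R3}
Step 6: reserve R4 A 1 -> on_hand[A=59 B=16] avail[A=57 B=16] open={R3,R4}
Step 7: commit R3 -> on_hand[A=58 B=16] avail[A=57 B=16] open={R4}
Step 8: reserve R5 B 5 -> on_hand[A=58 B=16] avail[A=57 B=11] open={R4,R5}
Step 9: reserve R6 B 8 -> on_hand[A=58 B=16] avail[A=57 B=3] open={R4,R5,R6}
Step 10: commit R5 -> on_hand[A=58 B=11] avail[A=57 B=3] open={R4,R6}
Step 11: commit R4 -> on_hand[A=57 B=11] avail[A=57 B=3] open={R6}
Step 12: reserve R7 A 7 -> on_hand[A=57 B=11] avail[A=50 B=3] open={R6,R7}
Open reservations: ['R6', 'R7'] -> 2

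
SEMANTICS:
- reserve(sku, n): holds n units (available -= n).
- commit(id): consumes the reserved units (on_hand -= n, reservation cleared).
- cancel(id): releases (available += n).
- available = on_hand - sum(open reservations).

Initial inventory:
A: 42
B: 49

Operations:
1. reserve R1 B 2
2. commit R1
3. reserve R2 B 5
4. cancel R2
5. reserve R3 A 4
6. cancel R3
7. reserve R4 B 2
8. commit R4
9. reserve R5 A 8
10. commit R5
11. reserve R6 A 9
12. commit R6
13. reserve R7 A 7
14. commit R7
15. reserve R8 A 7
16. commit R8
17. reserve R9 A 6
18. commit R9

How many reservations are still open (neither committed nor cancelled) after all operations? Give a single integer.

Step 1: reserve R1 B 2 -> on_hand[A=42 B=49] avail[A=42 B=47] open={R1}
Step 2: commit R1 -> on_hand[A=42 B=47] avail[A=42 B=47] open={}
Step 3: reserve R2 B 5 -> on_hand[A=42 B=47] avail[A=42 B=42] open={R2}
Step 4: cancel R2 -> on_hand[A=42 B=47] avail[A=42 B=47] open={}
Step 5: reserve R3 A 4 -> on_hand[A=42 B=47] avail[A=38 B=47] open={R3}
Step 6: cancel R3 -> on_hand[A=42 B=47] avail[A=42 B=47] open={}
Step 7: reserve R4 B 2 -> on_hand[A=42 B=47] avail[A=42 B=45] open={R4}
Step 8: commit R4 -> on_hand[A=42 B=45] avail[A=42 B=45] open={}
Step 9: reserve R5 A 8 -> on_hand[A=42 B=45] avail[A=34 B=45] open={R5}
Step 10: commit R5 -> on_hand[A=34 B=45] avail[A=34 B=45] open={}
Step 11: reserve R6 A 9 -> on_hand[A=34 B=45] avail[A=25 B=45] open={R6}
Step 12: commit R6 -> on_hand[A=25 B=45] avail[A=25 B=45] open={}
Step 13: reserve R7 A 7 -> on_hand[A=25 B=45] avail[A=18 B=45] open={R7}
Step 14: commit R7 -> on_hand[A=18 B=45] avail[A=18 B=45] open={}
Step 15: reserve R8 A 7 -> on_hand[A=18 B=45] avail[A=11 B=45] open={R8}
Step 16: commit R8 -> on_hand[A=11 B=45] avail[A=11 B=45] open={}
Step 17: reserve R9 A 6 -> on_hand[A=11 B=45] avail[A=5 B=45] open={R9}
Step 18: commit R9 -> on_hand[A=5 B=45] avail[A=5 B=45] open={}
Open reservations: [] -> 0

Answer: 0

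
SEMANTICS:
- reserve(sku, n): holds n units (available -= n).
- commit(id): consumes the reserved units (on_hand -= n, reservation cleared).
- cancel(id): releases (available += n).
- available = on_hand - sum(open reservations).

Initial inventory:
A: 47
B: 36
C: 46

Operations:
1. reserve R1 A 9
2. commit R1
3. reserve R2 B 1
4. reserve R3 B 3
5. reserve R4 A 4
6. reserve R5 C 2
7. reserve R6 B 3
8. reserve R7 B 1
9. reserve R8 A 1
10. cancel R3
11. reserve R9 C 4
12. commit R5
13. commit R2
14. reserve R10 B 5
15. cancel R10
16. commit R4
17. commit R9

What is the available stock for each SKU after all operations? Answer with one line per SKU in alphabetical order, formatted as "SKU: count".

Step 1: reserve R1 A 9 -> on_hand[A=47 B=36 C=46] avail[A=38 B=36 C=46] open={R1}
Step 2: commit R1 -> on_hand[A=38 B=36 C=46] avail[A=38 B=36 C=46] open={}
Step 3: reserve R2 B 1 -> on_hand[A=38 B=36 C=46] avail[A=38 B=35 C=46] open={R2}
Step 4: reserve R3 B 3 -> on_hand[A=38 B=36 C=46] avail[A=38 B=32 C=46] open={R2,R3}
Step 5: reserve R4 A 4 -> on_hand[A=38 B=36 C=46] avail[A=34 B=32 C=46] open={R2,R3,R4}
Step 6: reserve R5 C 2 -> on_hand[A=38 B=36 C=46] avail[A=34 B=32 C=44] open={R2,R3,R4,R5}
Step 7: reserve R6 B 3 -> on_hand[A=38 B=36 C=46] avail[A=34 B=29 C=44] open={R2,R3,R4,R5,R6}
Step 8: reserve R7 B 1 -> on_hand[A=38 B=36 C=46] avail[A=34 B=28 C=44] open={R2,R3,R4,R5,R6,R7}
Step 9: reserve R8 A 1 -> on_hand[A=38 B=36 C=46] avail[A=33 B=28 C=44] open={R2,R3,R4,R5,R6,R7,R8}
Step 10: cancel R3 -> on_hand[A=38 B=36 C=46] avail[A=33 B=31 C=44] open={R2,R4,R5,R6,R7,R8}
Step 11: reserve R9 C 4 -> on_hand[A=38 B=36 C=46] avail[A=33 B=31 C=40] open={R2,R4,R5,R6,R7,R8,R9}
Step 12: commit R5 -> on_hand[A=38 B=36 C=44] avail[A=33 B=31 C=40] open={R2,R4,R6,R7,R8,R9}
Step 13: commit R2 -> on_hand[A=38 B=35 C=44] avail[A=33 B=31 C=40] open={R4,R6,R7,R8,R9}
Step 14: reserve R10 B 5 -> on_hand[A=38 B=35 C=44] avail[A=33 B=26 C=40] open={R10,R4,R6,R7,R8,R9}
Step 15: cancel R10 -> on_hand[A=38 B=35 C=44] avail[A=33 B=31 C=40] open={R4,R6,R7,R8,R9}
Step 16: commit R4 -> on_hand[A=34 B=35 C=44] avail[A=33 B=31 C=40] open={R6,R7,R8,R9}
Step 17: commit R9 -> on_hand[A=34 B=35 C=40] avail[A=33 B=31 C=40] open={R6,R7,R8}

Answer: A: 33
B: 31
C: 40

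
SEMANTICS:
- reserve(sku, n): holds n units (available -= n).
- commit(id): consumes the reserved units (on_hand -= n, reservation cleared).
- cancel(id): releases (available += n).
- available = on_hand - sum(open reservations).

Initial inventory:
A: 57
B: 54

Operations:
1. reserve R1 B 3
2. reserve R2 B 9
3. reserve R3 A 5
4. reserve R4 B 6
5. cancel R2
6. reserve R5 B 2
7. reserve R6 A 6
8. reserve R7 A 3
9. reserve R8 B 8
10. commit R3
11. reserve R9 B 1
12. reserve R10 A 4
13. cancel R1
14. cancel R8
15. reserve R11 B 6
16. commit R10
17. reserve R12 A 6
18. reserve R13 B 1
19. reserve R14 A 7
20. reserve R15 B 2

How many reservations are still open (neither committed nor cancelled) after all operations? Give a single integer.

Step 1: reserve R1 B 3 -> on_hand[A=57 B=54] avail[A=57 B=51] open={R1}
Step 2: reserve R2 B 9 -> on_hand[A=57 B=54] avail[A=57 B=42] open={R1,R2}
Step 3: reserve R3 A 5 -> on_hand[A=57 B=54] avail[A=52 B=42] open={R1,R2,R3}
Step 4: reserve R4 B 6 -> on_hand[A=57 B=54] avail[A=52 B=36] open={R1,R2,R3,R4}
Step 5: cancel R2 -> on_hand[A=57 B=54] avail[A=52 B=45] open={R1,R3,R4}
Step 6: reserve R5 B 2 -> on_hand[A=57 B=54] avail[A=52 B=43] open={R1,R3,R4,R5}
Step 7: reserve R6 A 6 -> on_hand[A=57 B=54] avail[A=46 B=43] open={R1,R3,R4,R5,R6}
Step 8: reserve R7 A 3 -> on_hand[A=57 B=54] avail[A=43 B=43] open={R1,R3,R4,R5,R6,R7}
Step 9: reserve R8 B 8 -> on_hand[A=57 B=54] avail[A=43 B=35] open={R1,R3,R4,R5,R6,R7,R8}
Step 10: commit R3 -> on_hand[A=52 B=54] avail[A=43 B=35] open={R1,R4,R5,R6,R7,R8}
Step 11: reserve R9 B 1 -> on_hand[A=52 B=54] avail[A=43 B=34] open={R1,R4,R5,R6,R7,R8,R9}
Step 12: reserve R10 A 4 -> on_hand[A=52 B=54] avail[A=39 B=34] open={R1,R10,R4,R5,R6,R7,R8,R9}
Step 13: cancel R1 -> on_hand[A=52 B=54] avail[A=39 B=37] open={R10,R4,R5,R6,R7,R8,R9}
Step 14: cancel R8 -> on_hand[A=52 B=54] avail[A=39 B=45] open={R10,R4,R5,R6,R7,R9}
Step 15: reserve R11 B 6 -> on_hand[A=52 B=54] avail[A=39 B=39] open={R10,R11,R4,R5,R6,R7,R9}
Step 16: commit R10 -> on_hand[A=48 B=54] avail[A=39 B=39] open={R11,R4,R5,R6,R7,R9}
Step 17: reserve R12 A 6 -> on_hand[A=48 B=54] avail[A=33 B=39] open={R11,R12,R4,R5,R6,R7,R9}
Step 18: reserve R13 B 1 -> on_hand[A=48 B=54] avail[A=33 B=38] open={R11,R12,R13,R4,R5,R6,R7,R9}
Step 19: reserve R14 A 7 -> on_hand[A=48 B=54] avail[A=26 B=38] open={R11,R12,R13,R14,R4,R5,R6,R7,R9}
Step 20: reserve R15 B 2 -> on_hand[A=48 B=54] avail[A=26 B=36] open={R11,R12,R13,R14,R15,R4,R5,R6,R7,R9}
Open reservations: ['R11', 'R12', 'R13', 'R14', 'R15', 'R4', 'R5', 'R6', 'R7', 'R9'] -> 10

Answer: 10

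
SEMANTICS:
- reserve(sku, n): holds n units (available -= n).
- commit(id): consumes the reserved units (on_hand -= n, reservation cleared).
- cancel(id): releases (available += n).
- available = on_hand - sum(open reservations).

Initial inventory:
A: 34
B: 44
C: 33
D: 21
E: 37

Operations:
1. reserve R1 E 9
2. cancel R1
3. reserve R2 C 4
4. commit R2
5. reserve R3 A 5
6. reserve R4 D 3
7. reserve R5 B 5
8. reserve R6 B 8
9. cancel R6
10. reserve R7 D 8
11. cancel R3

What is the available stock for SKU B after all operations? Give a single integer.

Step 1: reserve R1 E 9 -> on_hand[A=34 B=44 C=33 D=21 E=37] avail[A=34 B=44 C=33 D=21 E=28] open={R1}
Step 2: cancel R1 -> on_hand[A=34 B=44 C=33 D=21 E=37] avail[A=34 B=44 C=33 D=21 E=37] open={}
Step 3: reserve R2 C 4 -> on_hand[A=34 B=44 C=33 D=21 E=37] avail[A=34 B=44 C=29 D=21 E=37] open={R2}
Step 4: commit R2 -> on_hand[A=34 B=44 C=29 D=21 E=37] avail[A=34 B=44 C=29 D=21 E=37] open={}
Step 5: reserve R3 A 5 -> on_hand[A=34 B=44 C=29 D=21 E=37] avail[A=29 B=44 C=29 D=21 E=37] open={R3}
Step 6: reserve R4 D 3 -> on_hand[A=34 B=44 C=29 D=21 E=37] avail[A=29 B=44 C=29 D=18 E=37] open={R3,R4}
Step 7: reserve R5 B 5 -> on_hand[A=34 B=44 C=29 D=21 E=37] avail[A=29 B=39 C=29 D=18 E=37] open={R3,R4,R5}
Step 8: reserve R6 B 8 -> on_hand[A=34 B=44 C=29 D=21 E=37] avail[A=29 B=31 C=29 D=18 E=37] open={R3,R4,R5,R6}
Step 9: cancel R6 -> on_hand[A=34 B=44 C=29 D=21 E=37] avail[A=29 B=39 C=29 D=18 E=37] open={R3,R4,R5}
Step 10: reserve R7 D 8 -> on_hand[A=34 B=44 C=29 D=21 E=37] avail[A=29 B=39 C=29 D=10 E=37] open={R3,R4,R5,R7}
Step 11: cancel R3 -> on_hand[A=34 B=44 C=29 D=21 E=37] avail[A=34 B=39 C=29 D=10 E=37] open={R4,R5,R7}
Final available[B] = 39

Answer: 39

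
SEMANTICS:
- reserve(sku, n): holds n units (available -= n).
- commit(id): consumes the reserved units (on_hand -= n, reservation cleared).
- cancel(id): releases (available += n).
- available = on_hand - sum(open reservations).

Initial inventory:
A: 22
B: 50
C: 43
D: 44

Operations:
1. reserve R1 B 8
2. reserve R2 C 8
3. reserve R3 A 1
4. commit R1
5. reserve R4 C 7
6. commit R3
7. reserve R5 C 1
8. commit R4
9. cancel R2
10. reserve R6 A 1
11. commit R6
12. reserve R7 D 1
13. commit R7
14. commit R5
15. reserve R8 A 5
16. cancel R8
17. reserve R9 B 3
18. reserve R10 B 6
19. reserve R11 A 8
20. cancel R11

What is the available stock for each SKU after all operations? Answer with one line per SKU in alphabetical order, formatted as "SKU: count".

Answer: A: 20
B: 33
C: 35
D: 43

Derivation:
Step 1: reserve R1 B 8 -> on_hand[A=22 B=50 C=43 D=44] avail[A=22 B=42 C=43 D=44] open={R1}
Step 2: reserve R2 C 8 -> on_hand[A=22 B=50 C=43 D=44] avail[A=22 B=42 C=35 D=44] open={R1,R2}
Step 3: reserve R3 A 1 -> on_hand[A=22 B=50 C=43 D=44] avail[A=21 B=42 C=35 D=44] open={R1,R2,R3}
Step 4: commit R1 -> on_hand[A=22 B=42 C=43 D=44] avail[A=21 B=42 C=35 D=44] open={R2,R3}
Step 5: reserve R4 C 7 -> on_hand[A=22 B=42 C=43 D=44] avail[A=21 B=42 C=28 D=44] open={R2,R3,R4}
Step 6: commit R3 -> on_hand[A=21 B=42 C=43 D=44] avail[A=21 B=42 C=28 D=44] open={R2,R4}
Step 7: reserve R5 C 1 -> on_hand[A=21 B=42 C=43 D=44] avail[A=21 B=42 C=27 D=44] open={R2,R4,R5}
Step 8: commit R4 -> on_hand[A=21 B=42 C=36 D=44] avail[A=21 B=42 C=27 D=44] open={R2,R5}
Step 9: cancel R2 -> on_hand[A=21 B=42 C=36 D=44] avail[A=21 B=42 C=35 D=44] open={R5}
Step 10: reserve R6 A 1 -> on_hand[A=21 B=42 C=36 D=44] avail[A=20 B=42 C=35 D=44] open={R5,R6}
Step 11: commit R6 -> on_hand[A=20 B=42 C=36 D=44] avail[A=20 B=42 C=35 D=44] open={R5}
Step 12: reserve R7 D 1 -> on_hand[A=20 B=42 C=36 D=44] avail[A=20 B=42 C=35 D=43] open={R5,R7}
Step 13: commit R7 -> on_hand[A=20 B=42 C=36 D=43] avail[A=20 B=42 C=35 D=43] open={R5}
Step 14: commit R5 -> on_hand[A=20 B=42 C=35 D=43] avail[A=20 B=42 C=35 D=43] open={}
Step 15: reserve R8 A 5 -> on_hand[A=20 B=42 C=35 D=43] avail[A=15 B=42 C=35 D=43] open={R8}
Step 16: cancel R8 -> on_hand[A=20 B=42 C=35 D=43] avail[A=20 B=42 C=35 D=43] open={}
Step 17: reserve R9 B 3 -> on_hand[A=20 B=42 C=35 D=43] avail[A=20 B=39 C=35 D=43] open={R9}
Step 18: reserve R10 B 6 -> on_hand[A=20 B=42 C=35 D=43] avail[A=20 B=33 C=35 D=43] open={R10,R9}
Step 19: reserve R11 A 8 -> on_hand[A=20 B=42 C=35 D=43] avail[A=12 B=33 C=35 D=43] open={R10,R11,R9}
Step 20: cancel R11 -> on_hand[A=20 B=42 C=35 D=43] avail[A=20 B=33 C=35 D=43] open={R10,R9}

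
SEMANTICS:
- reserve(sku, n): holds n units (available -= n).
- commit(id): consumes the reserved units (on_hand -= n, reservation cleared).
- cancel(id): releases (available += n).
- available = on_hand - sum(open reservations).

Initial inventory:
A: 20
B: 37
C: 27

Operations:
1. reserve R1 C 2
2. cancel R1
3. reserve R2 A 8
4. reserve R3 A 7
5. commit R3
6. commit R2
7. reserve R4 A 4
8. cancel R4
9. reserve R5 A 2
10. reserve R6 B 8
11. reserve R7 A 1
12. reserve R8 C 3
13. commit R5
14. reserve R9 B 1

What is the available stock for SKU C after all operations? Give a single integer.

Answer: 24

Derivation:
Step 1: reserve R1 C 2 -> on_hand[A=20 B=37 C=27] avail[A=20 B=37 C=25] open={R1}
Step 2: cancel R1 -> on_hand[A=20 B=37 C=27] avail[A=20 B=37 C=27] open={}
Step 3: reserve R2 A 8 -> on_hand[A=20 B=37 C=27] avail[A=12 B=37 C=27] open={R2}
Step 4: reserve R3 A 7 -> on_hand[A=20 B=37 C=27] avail[A=5 B=37 C=27] open={R2,R3}
Step 5: commit R3 -> on_hand[A=13 B=37 C=27] avail[A=5 B=37 C=27] open={R2}
Step 6: commit R2 -> on_hand[A=5 B=37 C=27] avail[A=5 B=37 C=27] open={}
Step 7: reserve R4 A 4 -> on_hand[A=5 B=37 C=27] avail[A=1 B=37 C=27] open={R4}
Step 8: cancel R4 -> on_hand[A=5 B=37 C=27] avail[A=5 B=37 C=27] open={}
Step 9: reserve R5 A 2 -> on_hand[A=5 B=37 C=27] avail[A=3 B=37 C=27] open={R5}
Step 10: reserve R6 B 8 -> on_hand[A=5 B=37 C=27] avail[A=3 B=29 C=27] open={R5,R6}
Step 11: reserve R7 A 1 -> on_hand[A=5 B=37 C=27] avail[A=2 B=29 C=27] open={R5,R6,R7}
Step 12: reserve R8 C 3 -> on_hand[A=5 B=37 C=27] avail[A=2 B=29 C=24] open={R5,R6,R7,R8}
Step 13: commit R5 -> on_hand[A=3 B=37 C=27] avail[A=2 B=29 C=24] open={R6,R7,R8}
Step 14: reserve R9 B 1 -> on_hand[A=3 B=37 C=27] avail[A=2 B=28 C=24] open={R6,R7,R8,R9}
Final available[C] = 24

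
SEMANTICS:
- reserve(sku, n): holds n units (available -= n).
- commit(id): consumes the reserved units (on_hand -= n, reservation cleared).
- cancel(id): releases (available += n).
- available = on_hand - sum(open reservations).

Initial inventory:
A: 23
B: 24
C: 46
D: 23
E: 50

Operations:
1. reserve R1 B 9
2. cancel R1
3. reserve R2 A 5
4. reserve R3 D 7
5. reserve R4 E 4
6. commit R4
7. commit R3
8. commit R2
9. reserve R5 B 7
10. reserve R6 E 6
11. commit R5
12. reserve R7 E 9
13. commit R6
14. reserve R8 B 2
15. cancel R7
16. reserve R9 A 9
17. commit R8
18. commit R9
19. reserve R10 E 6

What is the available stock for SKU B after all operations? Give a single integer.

Step 1: reserve R1 B 9 -> on_hand[A=23 B=24 C=46 D=23 E=50] avail[A=23 B=15 C=46 D=23 E=50] open={R1}
Step 2: cancel R1 -> on_hand[A=23 B=24 C=46 D=23 E=50] avail[A=23 B=24 C=46 D=23 E=50] open={}
Step 3: reserve R2 A 5 -> on_hand[A=23 B=24 C=46 D=23 E=50] avail[A=18 B=24 C=46 D=23 E=50] open={R2}
Step 4: reserve R3 D 7 -> on_hand[A=23 B=24 C=46 D=23 E=50] avail[A=18 B=24 C=46 D=16 E=50] open={R2,R3}
Step 5: reserve R4 E 4 -> on_hand[A=23 B=24 C=46 D=23 E=50] avail[A=18 B=24 C=46 D=16 E=46] open={R2,R3,R4}
Step 6: commit R4 -> on_hand[A=23 B=24 C=46 D=23 E=46] avail[A=18 B=24 C=46 D=16 E=46] open={R2,R3}
Step 7: commit R3 -> on_hand[A=23 B=24 C=46 D=16 E=46] avail[A=18 B=24 C=46 D=16 E=46] open={R2}
Step 8: commit R2 -> on_hand[A=18 B=24 C=46 D=16 E=46] avail[A=18 B=24 C=46 D=16 E=46] open={}
Step 9: reserve R5 B 7 -> on_hand[A=18 B=24 C=46 D=16 E=46] avail[A=18 B=17 C=46 D=16 E=46] open={R5}
Step 10: reserve R6 E 6 -> on_hand[A=18 B=24 C=46 D=16 E=46] avail[A=18 B=17 C=46 D=16 E=40] open={R5,R6}
Step 11: commit R5 -> on_hand[A=18 B=17 C=46 D=16 E=46] avail[A=18 B=17 C=46 D=16 E=40] open={R6}
Step 12: reserve R7 E 9 -> on_hand[A=18 B=17 C=46 D=16 E=46] avail[A=18 B=17 C=46 D=16 E=31] open={R6,R7}
Step 13: commit R6 -> on_hand[A=18 B=17 C=46 D=16 E=40] avail[A=18 B=17 C=46 D=16 E=31] open={R7}
Step 14: reserve R8 B 2 -> on_hand[A=18 B=17 C=46 D=16 E=40] avail[A=18 B=15 C=46 D=16 E=31] open={R7,R8}
Step 15: cancel R7 -> on_hand[A=18 B=17 C=46 D=16 E=40] avail[A=18 B=15 C=46 D=16 E=40] open={R8}
Step 16: reserve R9 A 9 -> on_hand[A=18 B=17 C=46 D=16 E=40] avail[A=9 B=15 C=46 D=16 E=40] open={R8,R9}
Step 17: commit R8 -> on_hand[A=18 B=15 C=46 D=16 E=40] avail[A=9 B=15 C=46 D=16 E=40] open={R9}
Step 18: commit R9 -> on_hand[A=9 B=15 C=46 D=16 E=40] avail[A=9 B=15 C=46 D=16 E=40] open={}
Step 19: reserve R10 E 6 -> on_hand[A=9 B=15 C=46 D=16 E=40] avail[A=9 B=15 C=46 D=16 E=34] open={R10}
Final available[B] = 15

Answer: 15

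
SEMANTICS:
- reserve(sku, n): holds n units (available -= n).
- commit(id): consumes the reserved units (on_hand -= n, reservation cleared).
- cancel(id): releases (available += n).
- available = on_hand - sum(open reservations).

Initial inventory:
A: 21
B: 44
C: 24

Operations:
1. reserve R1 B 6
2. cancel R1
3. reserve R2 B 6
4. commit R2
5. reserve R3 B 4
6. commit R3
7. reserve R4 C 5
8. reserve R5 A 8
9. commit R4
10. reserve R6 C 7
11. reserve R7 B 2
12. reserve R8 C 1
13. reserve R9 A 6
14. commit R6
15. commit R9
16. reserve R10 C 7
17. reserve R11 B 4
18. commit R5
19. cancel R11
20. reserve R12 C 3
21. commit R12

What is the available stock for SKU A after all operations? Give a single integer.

Step 1: reserve R1 B 6 -> on_hand[A=21 B=44 C=24] avail[A=21 B=38 C=24] open={R1}
Step 2: cancel R1 -> on_hand[A=21 B=44 C=24] avail[A=21 B=44 C=24] open={}
Step 3: reserve R2 B 6 -> on_hand[A=21 B=44 C=24] avail[A=21 B=38 C=24] open={R2}
Step 4: commit R2 -> on_hand[A=21 B=38 C=24] avail[A=21 B=38 C=24] open={}
Step 5: reserve R3 B 4 -> on_hand[A=21 B=38 C=24] avail[A=21 B=34 C=24] open={R3}
Step 6: commit R3 -> on_hand[A=21 B=34 C=24] avail[A=21 B=34 C=24] open={}
Step 7: reserve R4 C 5 -> on_hand[A=21 B=34 C=24] avail[A=21 B=34 C=19] open={R4}
Step 8: reserve R5 A 8 -> on_hand[A=21 B=34 C=24] avail[A=13 B=34 C=19] open={R4,R5}
Step 9: commit R4 -> on_hand[A=21 B=34 C=19] avail[A=13 B=34 C=19] open={R5}
Step 10: reserve R6 C 7 -> on_hand[A=21 B=34 C=19] avail[A=13 B=34 C=12] open={R5,R6}
Step 11: reserve R7 B 2 -> on_hand[A=21 B=34 C=19] avail[A=13 B=32 C=12] open={R5,R6,R7}
Step 12: reserve R8 C 1 -> on_hand[A=21 B=34 C=19] avail[A=13 B=32 C=11] open={R5,R6,R7,R8}
Step 13: reserve R9 A 6 -> on_hand[A=21 B=34 C=19] avail[A=7 B=32 C=11] open={R5,R6,R7,R8,R9}
Step 14: commit R6 -> on_hand[A=21 B=34 C=12] avail[A=7 B=32 C=11] open={R5,R7,R8,R9}
Step 15: commit R9 -> on_hand[A=15 B=34 C=12] avail[A=7 B=32 C=11] open={R5,R7,R8}
Step 16: reserve R10 C 7 -> on_hand[A=15 B=34 C=12] avail[A=7 B=32 C=4] open={R10,R5,R7,R8}
Step 17: reserve R11 B 4 -> on_hand[A=15 B=34 C=12] avail[A=7 B=28 C=4] open={R10,R11,R5,R7,R8}
Step 18: commit R5 -> on_hand[A=7 B=34 C=12] avail[A=7 B=28 C=4] open={R10,R11,R7,R8}
Step 19: cancel R11 -> on_hand[A=7 B=34 C=12] avail[A=7 B=32 C=4] open={R10,R7,R8}
Step 20: reserve R12 C 3 -> on_hand[A=7 B=34 C=12] avail[A=7 B=32 C=1] open={R10,R12,R7,R8}
Step 21: commit R12 -> on_hand[A=7 B=34 C=9] avail[A=7 B=32 C=1] open={R10,R7,R8}
Final available[A] = 7

Answer: 7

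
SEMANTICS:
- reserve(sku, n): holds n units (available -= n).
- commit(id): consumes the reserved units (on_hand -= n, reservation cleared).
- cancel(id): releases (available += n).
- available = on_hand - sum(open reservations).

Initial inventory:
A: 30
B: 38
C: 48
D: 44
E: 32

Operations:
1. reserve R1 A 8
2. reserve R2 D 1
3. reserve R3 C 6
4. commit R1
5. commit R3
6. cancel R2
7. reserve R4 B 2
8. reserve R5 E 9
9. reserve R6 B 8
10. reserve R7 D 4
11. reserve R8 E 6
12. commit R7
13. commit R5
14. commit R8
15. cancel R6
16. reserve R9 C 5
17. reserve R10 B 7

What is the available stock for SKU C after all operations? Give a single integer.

Step 1: reserve R1 A 8 -> on_hand[A=30 B=38 C=48 D=44 E=32] avail[A=22 B=38 C=48 D=44 E=32] open={R1}
Step 2: reserve R2 D 1 -> on_hand[A=30 B=38 C=48 D=44 E=32] avail[A=22 B=38 C=48 D=43 E=32] open={R1,R2}
Step 3: reserve R3 C 6 -> on_hand[A=30 B=38 C=48 D=44 E=32] avail[A=22 B=38 C=42 D=43 E=32] open={R1,R2,R3}
Step 4: commit R1 -> on_hand[A=22 B=38 C=48 D=44 E=32] avail[A=22 B=38 C=42 D=43 E=32] open={R2,R3}
Step 5: commit R3 -> on_hand[A=22 B=38 C=42 D=44 E=32] avail[A=22 B=38 C=42 D=43 E=32] open={R2}
Step 6: cancel R2 -> on_hand[A=22 B=38 C=42 D=44 E=32] avail[A=22 B=38 C=42 D=44 E=32] open={}
Step 7: reserve R4 B 2 -> on_hand[A=22 B=38 C=42 D=44 E=32] avail[A=22 B=36 C=42 D=44 E=32] open={R4}
Step 8: reserve R5 E 9 -> on_hand[A=22 B=38 C=42 D=44 E=32] avail[A=22 B=36 C=42 D=44 E=23] open={R4,R5}
Step 9: reserve R6 B 8 -> on_hand[A=22 B=38 C=42 D=44 E=32] avail[A=22 B=28 C=42 D=44 E=23] open={R4,R5,R6}
Step 10: reserve R7 D 4 -> on_hand[A=22 B=38 C=42 D=44 E=32] avail[A=22 B=28 C=42 D=40 E=23] open={R4,R5,R6,R7}
Step 11: reserve R8 E 6 -> on_hand[A=22 B=38 C=42 D=44 E=32] avail[A=22 B=28 C=42 D=40 E=17] open={R4,R5,R6,R7,R8}
Step 12: commit R7 -> on_hand[A=22 B=38 C=42 D=40 E=32] avail[A=22 B=28 C=42 D=40 E=17] open={R4,R5,R6,R8}
Step 13: commit R5 -> on_hand[A=22 B=38 C=42 D=40 E=23] avail[A=22 B=28 C=42 D=40 E=17] open={R4,R6,R8}
Step 14: commit R8 -> on_hand[A=22 B=38 C=42 D=40 E=17] avail[A=22 B=28 C=42 D=40 E=17] open={R4,R6}
Step 15: cancel R6 -> on_hand[A=22 B=38 C=42 D=40 E=17] avail[A=22 B=36 C=42 D=40 E=17] open={R4}
Step 16: reserve R9 C 5 -> on_hand[A=22 B=38 C=42 D=40 E=17] avail[A=22 B=36 C=37 D=40 E=17] open={R4,R9}
Step 17: reserve R10 B 7 -> on_hand[A=22 B=38 C=42 D=40 E=17] avail[A=22 B=29 C=37 D=40 E=17] open={R10,R4,R9}
Final available[C] = 37

Answer: 37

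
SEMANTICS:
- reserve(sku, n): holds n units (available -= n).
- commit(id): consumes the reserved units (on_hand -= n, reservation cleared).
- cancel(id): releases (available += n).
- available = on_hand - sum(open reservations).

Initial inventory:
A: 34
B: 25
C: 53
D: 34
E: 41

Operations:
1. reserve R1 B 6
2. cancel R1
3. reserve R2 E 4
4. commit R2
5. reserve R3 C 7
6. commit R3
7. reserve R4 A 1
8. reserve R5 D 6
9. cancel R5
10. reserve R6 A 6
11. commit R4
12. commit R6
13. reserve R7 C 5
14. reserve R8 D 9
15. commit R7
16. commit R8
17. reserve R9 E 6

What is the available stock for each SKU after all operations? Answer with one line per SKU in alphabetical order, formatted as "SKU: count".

Step 1: reserve R1 B 6 -> on_hand[A=34 B=25 C=53 D=34 E=41] avail[A=34 B=19 C=53 D=34 E=41] open={R1}
Step 2: cancel R1 -> on_hand[A=34 B=25 C=53 D=34 E=41] avail[A=34 B=25 C=53 D=34 E=41] open={}
Step 3: reserve R2 E 4 -> on_hand[A=34 B=25 C=53 D=34 E=41] avail[A=34 B=25 C=53 D=34 E=37] open={R2}
Step 4: commit R2 -> on_hand[A=34 B=25 C=53 D=34 E=37] avail[A=34 B=25 C=53 D=34 E=37] open={}
Step 5: reserve R3 C 7 -> on_hand[A=34 B=25 C=53 D=34 E=37] avail[A=34 B=25 C=46 D=34 E=37] open={R3}
Step 6: commit R3 -> on_hand[A=34 B=25 C=46 D=34 E=37] avail[A=34 B=25 C=46 D=34 E=37] open={}
Step 7: reserve R4 A 1 -> on_hand[A=34 B=25 C=46 D=34 E=37] avail[A=33 B=25 C=46 D=34 E=37] open={R4}
Step 8: reserve R5 D 6 -> on_hand[A=34 B=25 C=46 D=34 E=37] avail[A=33 B=25 C=46 D=28 E=37] open={R4,R5}
Step 9: cancel R5 -> on_hand[A=34 B=25 C=46 D=34 E=37] avail[A=33 B=25 C=46 D=34 E=37] open={R4}
Step 10: reserve R6 A 6 -> on_hand[A=34 B=25 C=46 D=34 E=37] avail[A=27 B=25 C=46 D=34 E=37] open={R4,R6}
Step 11: commit R4 -> on_hand[A=33 B=25 C=46 D=34 E=37] avail[A=27 B=25 C=46 D=34 E=37] open={R6}
Step 12: commit R6 -> on_hand[A=27 B=25 C=46 D=34 E=37] avail[A=27 B=25 C=46 D=34 E=37] open={}
Step 13: reserve R7 C 5 -> on_hand[A=27 B=25 C=46 D=34 E=37] avail[A=27 B=25 C=41 D=34 E=37] open={R7}
Step 14: reserve R8 D 9 -> on_hand[A=27 B=25 C=46 D=34 E=37] avail[A=27 B=25 C=41 D=25 E=37] open={R7,R8}
Step 15: commit R7 -> on_hand[A=27 B=25 C=41 D=34 E=37] avail[A=27 B=25 C=41 D=25 E=37] open={R8}
Step 16: commit R8 -> on_hand[A=27 B=25 C=41 D=25 E=37] avail[A=27 B=25 C=41 D=25 E=37] open={}
Step 17: reserve R9 E 6 -> on_hand[A=27 B=25 C=41 D=25 E=37] avail[A=27 B=25 C=41 D=25 E=31] open={R9}

Answer: A: 27
B: 25
C: 41
D: 25
E: 31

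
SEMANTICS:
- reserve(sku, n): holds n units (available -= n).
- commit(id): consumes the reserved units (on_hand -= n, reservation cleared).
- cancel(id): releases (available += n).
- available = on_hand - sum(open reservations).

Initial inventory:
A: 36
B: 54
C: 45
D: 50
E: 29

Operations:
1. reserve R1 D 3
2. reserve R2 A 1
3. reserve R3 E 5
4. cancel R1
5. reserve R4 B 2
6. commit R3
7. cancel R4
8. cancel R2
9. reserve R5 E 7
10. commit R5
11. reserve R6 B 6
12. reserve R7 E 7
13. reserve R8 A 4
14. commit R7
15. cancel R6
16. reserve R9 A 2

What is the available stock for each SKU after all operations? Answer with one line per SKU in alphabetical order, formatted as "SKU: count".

Answer: A: 30
B: 54
C: 45
D: 50
E: 10

Derivation:
Step 1: reserve R1 D 3 -> on_hand[A=36 B=54 C=45 D=50 E=29] avail[A=36 B=54 C=45 D=47 E=29] open={R1}
Step 2: reserve R2 A 1 -> on_hand[A=36 B=54 C=45 D=50 E=29] avail[A=35 B=54 C=45 D=47 E=29] open={R1,R2}
Step 3: reserve R3 E 5 -> on_hand[A=36 B=54 C=45 D=50 E=29] avail[A=35 B=54 C=45 D=47 E=24] open={R1,R2,R3}
Step 4: cancel R1 -> on_hand[A=36 B=54 C=45 D=50 E=29] avail[A=35 B=54 C=45 D=50 E=24] open={R2,R3}
Step 5: reserve R4 B 2 -> on_hand[A=36 B=54 C=45 D=50 E=29] avail[A=35 B=52 C=45 D=50 E=24] open={R2,R3,R4}
Step 6: commit R3 -> on_hand[A=36 B=54 C=45 D=50 E=24] avail[A=35 B=52 C=45 D=50 E=24] open={R2,R4}
Step 7: cancel R4 -> on_hand[A=36 B=54 C=45 D=50 E=24] avail[A=35 B=54 C=45 D=50 E=24] open={R2}
Step 8: cancel R2 -> on_hand[A=36 B=54 C=45 D=50 E=24] avail[A=36 B=54 C=45 D=50 E=24] open={}
Step 9: reserve R5 E 7 -> on_hand[A=36 B=54 C=45 D=50 E=24] avail[A=36 B=54 C=45 D=50 E=17] open={R5}
Step 10: commit R5 -> on_hand[A=36 B=54 C=45 D=50 E=17] avail[A=36 B=54 C=45 D=50 E=17] open={}
Step 11: reserve R6 B 6 -> on_hand[A=36 B=54 C=45 D=50 E=17] avail[A=36 B=48 C=45 D=50 E=17] open={R6}
Step 12: reserve R7 E 7 -> on_hand[A=36 B=54 C=45 D=50 E=17] avail[A=36 B=48 C=45 D=50 E=10] open={R6,R7}
Step 13: reserve R8 A 4 -> on_hand[A=36 B=54 C=45 D=50 E=17] avail[A=32 B=48 C=45 D=50 E=10] open={R6,R7,R8}
Step 14: commit R7 -> on_hand[A=36 B=54 C=45 D=50 E=10] avail[A=32 B=48 C=45 D=50 E=10] open={R6,R8}
Step 15: cancel R6 -> on_hand[A=36 B=54 C=45 D=50 E=10] avail[A=32 B=54 C=45 D=50 E=10] open={R8}
Step 16: reserve R9 A 2 -> on_hand[A=36 B=54 C=45 D=50 E=10] avail[A=30 B=54 C=45 D=50 E=10] open={R8,R9}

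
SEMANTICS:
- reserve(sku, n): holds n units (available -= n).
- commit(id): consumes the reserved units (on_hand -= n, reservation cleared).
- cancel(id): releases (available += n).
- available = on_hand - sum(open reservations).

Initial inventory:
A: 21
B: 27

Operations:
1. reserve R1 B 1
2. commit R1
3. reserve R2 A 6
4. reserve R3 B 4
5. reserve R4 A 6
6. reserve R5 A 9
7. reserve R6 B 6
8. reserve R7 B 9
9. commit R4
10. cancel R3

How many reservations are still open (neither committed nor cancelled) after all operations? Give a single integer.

Step 1: reserve R1 B 1 -> on_hand[A=21 B=27] avail[A=21 B=26] open={R1}
Step 2: commit R1 -> on_hand[A=21 B=26] avail[A=21 B=26] open={}
Step 3: reserve R2 A 6 -> on_hand[A=21 B=26] avail[A=15 B=26] open={R2}
Step 4: reserve R3 B 4 -> on_hand[A=21 B=26] avail[A=15 B=22] open={R2,R3}
Step 5: reserve R4 A 6 -> on_hand[A=21 B=26] avail[A=9 B=22] open={R2,R3,R4}
Step 6: reserve R5 A 9 -> on_hand[A=21 B=26] avail[A=0 B=22] open={R2,R3,R4,R5}
Step 7: reserve R6 B 6 -> on_hand[A=21 B=26] avail[A=0 B=16] open={R2,R3,R4,R5,R6}
Step 8: reserve R7 B 9 -> on_hand[A=21 B=26] avail[A=0 B=7] open={R2,R3,R4,R5,R6,R7}
Step 9: commit R4 -> on_hand[A=15 B=26] avail[A=0 B=7] open={R2,R3,R5,R6,R7}
Step 10: cancel R3 -> on_hand[A=15 B=26] avail[A=0 B=11] open={R2,R5,R6,R7}
Open reservations: ['R2', 'R5', 'R6', 'R7'] -> 4

Answer: 4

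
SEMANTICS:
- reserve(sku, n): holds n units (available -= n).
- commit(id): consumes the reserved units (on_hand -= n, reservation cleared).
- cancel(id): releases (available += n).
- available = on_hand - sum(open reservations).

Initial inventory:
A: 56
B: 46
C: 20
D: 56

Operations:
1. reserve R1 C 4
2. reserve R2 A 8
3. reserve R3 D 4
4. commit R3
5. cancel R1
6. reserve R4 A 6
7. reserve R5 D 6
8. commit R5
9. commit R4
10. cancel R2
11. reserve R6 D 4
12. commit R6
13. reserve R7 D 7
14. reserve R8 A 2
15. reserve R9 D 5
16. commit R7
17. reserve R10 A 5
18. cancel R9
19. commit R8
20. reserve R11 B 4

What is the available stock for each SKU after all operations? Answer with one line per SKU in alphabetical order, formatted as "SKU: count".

Step 1: reserve R1 C 4 -> on_hand[A=56 B=46 C=20 D=56] avail[A=56 B=46 C=16 D=56] open={R1}
Step 2: reserve R2 A 8 -> on_hand[A=56 B=46 C=20 D=56] avail[A=48 B=46 C=16 D=56] open={R1,R2}
Step 3: reserve R3 D 4 -> on_hand[A=56 B=46 C=20 D=56] avail[A=48 B=46 C=16 D=52] open={R1,R2,R3}
Step 4: commit R3 -> on_hand[A=56 B=46 C=20 D=52] avail[A=48 B=46 C=16 D=52] open={R1,R2}
Step 5: cancel R1 -> on_hand[A=56 B=46 C=20 D=52] avail[A=48 B=46 C=20 D=52] open={R2}
Step 6: reserve R4 A 6 -> on_hand[A=56 B=46 C=20 D=52] avail[A=42 B=46 C=20 D=52] open={R2,R4}
Step 7: reserve R5 D 6 -> on_hand[A=56 B=46 C=20 D=52] avail[A=42 B=46 C=20 D=46] open={R2,R4,R5}
Step 8: commit R5 -> on_hand[A=56 B=46 C=20 D=46] avail[A=42 B=46 C=20 D=46] open={R2,R4}
Step 9: commit R4 -> on_hand[A=50 B=46 C=20 D=46] avail[A=42 B=46 C=20 D=46] open={R2}
Step 10: cancel R2 -> on_hand[A=50 B=46 C=20 D=46] avail[A=50 B=46 C=20 D=46] open={}
Step 11: reserve R6 D 4 -> on_hand[A=50 B=46 C=20 D=46] avail[A=50 B=46 C=20 D=42] open={R6}
Step 12: commit R6 -> on_hand[A=50 B=46 C=20 D=42] avail[A=50 B=46 C=20 D=42] open={}
Step 13: reserve R7 D 7 -> on_hand[A=50 B=46 C=20 D=42] avail[A=50 B=46 C=20 D=35] open={R7}
Step 14: reserve R8 A 2 -> on_hand[A=50 B=46 C=20 D=42] avail[A=48 B=46 C=20 D=35] open={R7,R8}
Step 15: reserve R9 D 5 -> on_hand[A=50 B=46 C=20 D=42] avail[A=48 B=46 C=20 D=30] open={R7,R8,R9}
Step 16: commit R7 -> on_hand[A=50 B=46 C=20 D=35] avail[A=48 B=46 C=20 D=30] open={R8,R9}
Step 17: reserve R10 A 5 -> on_hand[A=50 B=46 C=20 D=35] avail[A=43 B=46 C=20 D=30] open={R10,R8,R9}
Step 18: cancel R9 -> on_hand[A=50 B=46 C=20 D=35] avail[A=43 B=46 C=20 D=35] open={R10,R8}
Step 19: commit R8 -> on_hand[A=48 B=46 C=20 D=35] avail[A=43 B=46 C=20 D=35] open={R10}
Step 20: reserve R11 B 4 -> on_hand[A=48 B=46 C=20 D=35] avail[A=43 B=42 C=20 D=35] open={R10,R11}

Answer: A: 43
B: 42
C: 20
D: 35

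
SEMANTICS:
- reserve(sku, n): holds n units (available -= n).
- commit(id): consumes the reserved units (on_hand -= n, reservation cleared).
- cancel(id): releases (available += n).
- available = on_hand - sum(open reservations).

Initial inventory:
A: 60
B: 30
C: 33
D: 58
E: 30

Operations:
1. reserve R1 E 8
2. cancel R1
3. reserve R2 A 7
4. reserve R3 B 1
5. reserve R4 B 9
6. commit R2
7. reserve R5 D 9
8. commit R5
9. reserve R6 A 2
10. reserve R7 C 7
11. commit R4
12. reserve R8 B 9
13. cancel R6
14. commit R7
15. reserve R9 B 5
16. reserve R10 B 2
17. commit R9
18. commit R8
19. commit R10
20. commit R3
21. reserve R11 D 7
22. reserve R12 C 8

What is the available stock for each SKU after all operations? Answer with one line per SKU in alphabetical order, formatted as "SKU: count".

Answer: A: 53
B: 4
C: 18
D: 42
E: 30

Derivation:
Step 1: reserve R1 E 8 -> on_hand[A=60 B=30 C=33 D=58 E=30] avail[A=60 B=30 C=33 D=58 E=22] open={R1}
Step 2: cancel R1 -> on_hand[A=60 B=30 C=33 D=58 E=30] avail[A=60 B=30 C=33 D=58 E=30] open={}
Step 3: reserve R2 A 7 -> on_hand[A=60 B=30 C=33 D=58 E=30] avail[A=53 B=30 C=33 D=58 E=30] open={R2}
Step 4: reserve R3 B 1 -> on_hand[A=60 B=30 C=33 D=58 E=30] avail[A=53 B=29 C=33 D=58 E=30] open={R2,R3}
Step 5: reserve R4 B 9 -> on_hand[A=60 B=30 C=33 D=58 E=30] avail[A=53 B=20 C=33 D=58 E=30] open={R2,R3,R4}
Step 6: commit R2 -> on_hand[A=53 B=30 C=33 D=58 E=30] avail[A=53 B=20 C=33 D=58 E=30] open={R3,R4}
Step 7: reserve R5 D 9 -> on_hand[A=53 B=30 C=33 D=58 E=30] avail[A=53 B=20 C=33 D=49 E=30] open={R3,R4,R5}
Step 8: commit R5 -> on_hand[A=53 B=30 C=33 D=49 E=30] avail[A=53 B=20 C=33 D=49 E=30] open={R3,R4}
Step 9: reserve R6 A 2 -> on_hand[A=53 B=30 C=33 D=49 E=30] avail[A=51 B=20 C=33 D=49 E=30] open={R3,R4,R6}
Step 10: reserve R7 C 7 -> on_hand[A=53 B=30 C=33 D=49 E=30] avail[A=51 B=20 C=26 D=49 E=30] open={R3,R4,R6,R7}
Step 11: commit R4 -> on_hand[A=53 B=21 C=33 D=49 E=30] avail[A=51 B=20 C=26 D=49 E=30] open={R3,R6,R7}
Step 12: reserve R8 B 9 -> on_hand[A=53 B=21 C=33 D=49 E=30] avail[A=51 B=11 C=26 D=49 E=30] open={R3,R6,R7,R8}
Step 13: cancel R6 -> on_hand[A=53 B=21 C=33 D=49 E=30] avail[A=53 B=11 C=26 D=49 E=30] open={R3,R7,R8}
Step 14: commit R7 -> on_hand[A=53 B=21 C=26 D=49 E=30] avail[A=53 B=11 C=26 D=49 E=30] open={R3,R8}
Step 15: reserve R9 B 5 -> on_hand[A=53 B=21 C=26 D=49 E=30] avail[A=53 B=6 C=26 D=49 E=30] open={R3,R8,R9}
Step 16: reserve R10 B 2 -> on_hand[A=53 B=21 C=26 D=49 E=30] avail[A=53 B=4 C=26 D=49 E=30] open={R10,R3,R8,R9}
Step 17: commit R9 -> on_hand[A=53 B=16 C=26 D=49 E=30] avail[A=53 B=4 C=26 D=49 E=30] open={R10,R3,R8}
Step 18: commit R8 -> on_hand[A=53 B=7 C=26 D=49 E=30] avail[A=53 B=4 C=26 D=49 E=30] open={R10,R3}
Step 19: commit R10 -> on_hand[A=53 B=5 C=26 D=49 E=30] avail[A=53 B=4 C=26 D=49 E=30] open={R3}
Step 20: commit R3 -> on_hand[A=53 B=4 C=26 D=49 E=30] avail[A=53 B=4 C=26 D=49 E=30] open={}
Step 21: reserve R11 D 7 -> on_hand[A=53 B=4 C=26 D=49 E=30] avail[A=53 B=4 C=26 D=42 E=30] open={R11}
Step 22: reserve R12 C 8 -> on_hand[A=53 B=4 C=26 D=49 E=30] avail[A=53 B=4 C=18 D=42 E=30] open={R11,R12}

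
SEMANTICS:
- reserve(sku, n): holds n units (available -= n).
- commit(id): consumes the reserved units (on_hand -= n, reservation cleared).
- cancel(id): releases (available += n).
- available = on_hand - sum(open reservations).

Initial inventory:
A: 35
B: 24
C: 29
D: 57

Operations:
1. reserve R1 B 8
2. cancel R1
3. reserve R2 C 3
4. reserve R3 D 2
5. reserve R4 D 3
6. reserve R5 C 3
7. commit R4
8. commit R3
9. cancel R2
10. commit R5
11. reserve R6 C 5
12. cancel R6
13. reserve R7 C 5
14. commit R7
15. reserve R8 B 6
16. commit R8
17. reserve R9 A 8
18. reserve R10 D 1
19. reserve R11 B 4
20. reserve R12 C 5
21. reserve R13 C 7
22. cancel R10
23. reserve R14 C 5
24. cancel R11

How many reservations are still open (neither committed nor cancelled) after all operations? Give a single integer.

Answer: 4

Derivation:
Step 1: reserve R1 B 8 -> on_hand[A=35 B=24 C=29 D=57] avail[A=35 B=16 C=29 D=57] open={R1}
Step 2: cancel R1 -> on_hand[A=35 B=24 C=29 D=57] avail[A=35 B=24 C=29 D=57] open={}
Step 3: reserve R2 C 3 -> on_hand[A=35 B=24 C=29 D=57] avail[A=35 B=24 C=26 D=57] open={R2}
Step 4: reserve R3 D 2 -> on_hand[A=35 B=24 C=29 D=57] avail[A=35 B=24 C=26 D=55] open={R2,R3}
Step 5: reserve R4 D 3 -> on_hand[A=35 B=24 C=29 D=57] avail[A=35 B=24 C=26 D=52] open={R2,R3,R4}
Step 6: reserve R5 C 3 -> on_hand[A=35 B=24 C=29 D=57] avail[A=35 B=24 C=23 D=52] open={R2,R3,R4,R5}
Step 7: commit R4 -> on_hand[A=35 B=24 C=29 D=54] avail[A=35 B=24 C=23 D=52] open={R2,R3,R5}
Step 8: commit R3 -> on_hand[A=35 B=24 C=29 D=52] avail[A=35 B=24 C=23 D=52] open={R2,R5}
Step 9: cancel R2 -> on_hand[A=35 B=24 C=29 D=52] avail[A=35 B=24 C=26 D=52] open={R5}
Step 10: commit R5 -> on_hand[A=35 B=24 C=26 D=52] avail[A=35 B=24 C=26 D=52] open={}
Step 11: reserve R6 C 5 -> on_hand[A=35 B=24 C=26 D=52] avail[A=35 B=24 C=21 D=52] open={R6}
Step 12: cancel R6 -> on_hand[A=35 B=24 C=26 D=52] avail[A=35 B=24 C=26 D=52] open={}
Step 13: reserve R7 C 5 -> on_hand[A=35 B=24 C=26 D=52] avail[A=35 B=24 C=21 D=52] open={R7}
Step 14: commit R7 -> on_hand[A=35 B=24 C=21 D=52] avail[A=35 B=24 C=21 D=52] open={}
Step 15: reserve R8 B 6 -> on_hand[A=35 B=24 C=21 D=52] avail[A=35 B=18 C=21 D=52] open={R8}
Step 16: commit R8 -> on_hand[A=35 B=18 C=21 D=52] avail[A=35 B=18 C=21 D=52] open={}
Step 17: reserve R9 A 8 -> on_hand[A=35 B=18 C=21 D=52] avail[A=27 B=18 C=21 D=52] open={R9}
Step 18: reserve R10 D 1 -> on_hand[A=35 B=18 C=21 D=52] avail[A=27 B=18 C=21 D=51] open={R10,R9}
Step 19: reserve R11 B 4 -> on_hand[A=35 B=18 C=21 D=52] avail[A=27 B=14 C=21 D=51] open={R10,R11,R9}
Step 20: reserve R12 C 5 -> on_hand[A=35 B=18 C=21 D=52] avail[A=27 B=14 C=16 D=51] open={R10,R11,R12,R9}
Step 21: reserve R13 C 7 -> on_hand[A=35 B=18 C=21 D=52] avail[A=27 B=14 C=9 D=51] open={R10,R11,R12,R13,R9}
Step 22: cancel R10 -> on_hand[A=35 B=18 C=21 D=52] avail[A=27 B=14 C=9 D=52] open={R11,R12,R13,R9}
Step 23: reserve R14 C 5 -> on_hand[A=35 B=18 C=21 D=52] avail[A=27 B=14 C=4 D=52] open={R11,R12,R13,R14,R9}
Step 24: cancel R11 -> on_hand[A=35 B=18 C=21 D=52] avail[A=27 B=18 C=4 D=52] open={R12,R13,R14,R9}
Open reservations: ['R12', 'R13', 'R14', 'R9'] -> 4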